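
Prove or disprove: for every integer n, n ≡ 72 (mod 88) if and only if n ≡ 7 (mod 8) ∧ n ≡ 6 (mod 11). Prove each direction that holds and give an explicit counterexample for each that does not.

Neither direction holds.

(→) This fails: n = 72 gives 72 ≡ 72 (mod 88) but 72 ≡ 0 (mod 8), so the conjunction on the right does not hold.

(←) This fails: n = 39 satisfies both congruences on the right (39 ≡ 7 mod 8 and 39 ≡ 6 mod 11) yet 39 ≡ 39 (mod 88), not 72.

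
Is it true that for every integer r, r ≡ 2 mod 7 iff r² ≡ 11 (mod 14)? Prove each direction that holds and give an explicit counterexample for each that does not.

(⟹) This fails: take r = 2. Then 2 ≡ 2 (mod 7), but 2² = 4 ≡ 4 (mod 14), not 11.

(⟸) This fails: take r = 5. Then 5² = 25 ≡ 11 (mod 14), yet 5 ≡ 5 (mod 7), not 2.

Neither direction holds.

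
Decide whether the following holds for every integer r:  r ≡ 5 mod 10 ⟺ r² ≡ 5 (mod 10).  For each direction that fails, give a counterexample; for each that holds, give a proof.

Both directions hold; the statement is true.

(→) Suppose r ≡ 5 mod 10. Write r = 10j + 5. Then (10j + 5)² = 100j² + 100j + 25 = 10(10j² + 10j + 2) + 5, so r² ≡ 5 (mod 10).

(←) Conversely, suppose r² ≡ 5 (mod 10). The only residue r in {0, …, 9} with r² ≡ 5 (mod 10) is r = 5, so r ≡ 5 (mod 10).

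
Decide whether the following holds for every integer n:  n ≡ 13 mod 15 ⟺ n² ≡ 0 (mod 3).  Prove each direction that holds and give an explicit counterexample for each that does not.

[⇒] This fails: take n = 13. Then 13 ≡ 13 (mod 15), but 13² = 169 ≡ 1 (mod 3), not 0.

[⇐] This fails: take n = 0. Then 0² = 0 ≡ 0 (mod 3), yet 0 ≡ 0 (mod 15), not 13.

Neither implication holds.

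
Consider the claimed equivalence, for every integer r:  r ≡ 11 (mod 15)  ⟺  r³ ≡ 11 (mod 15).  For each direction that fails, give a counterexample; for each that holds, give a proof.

The biconditional holds.

(⟹) Suppose r ≡ 11 (mod 15). Write r = 15j + 11. Then (15j + 11)³ = 3375j³ + 7425j² + 5445j + 1331 = 15(225j³ + 495j² + 363j + 88) + 11, so r³ ≡ 11 (mod 15).

(⟸) Conversely, suppose r³ ≡ 11 (mod 15). The only residue r in {0, …, 14} with r³ ≡ 11 (mod 15) is r = 11, so r ≡ 11 (mod 15).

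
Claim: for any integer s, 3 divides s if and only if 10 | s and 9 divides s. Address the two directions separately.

(⟸) Suppose 10 ∣ s and 9 ∣ s. Any common multiple of 10 and 9 is a multiple of their lcm; here gcd(10, 9) = 1, so lcm(10, 9) = 10·9 = 90, so 90 ∣ s. Since 3 ∣ 90, it follows that 3 ∣ s.

(⟹) This fails: take s = 3. Certainly 3 ∣ 3, but 10 ∤ 3.

Only the reverse direction holds.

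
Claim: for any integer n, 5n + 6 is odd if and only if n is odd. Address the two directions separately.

Equivalent; both directions hold.

[⇒] Suppose 5n + 6 is odd. Since 5 is odd, 5n and n have the same parity, so 5n + 6 ≡ n + 6 (mod 2). As 6 is even, 5n + 6 is odd exactly when n is odd. Thus n is odd.

[⇐] Conversely, suppose n is odd; write n = 2j + 1. Then 5n + 6 = 5·(2j + 1) + 6 = 2·5j + 11, which is odd.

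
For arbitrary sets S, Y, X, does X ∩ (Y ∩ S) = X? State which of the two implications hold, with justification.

Only the forward inclusion holds.

Forward inclusion. Let x ∈ X ∩ (Y ∩ S). Then x ∈ S ∩ Y ∩ X, from which x ∈ X.

Reverse inclusion. This inclusion fails. Take S = ∅, Y = ∅, X = {1}; then 1 ∈ X but 1 ∉ X ∩ (Y ∩ S).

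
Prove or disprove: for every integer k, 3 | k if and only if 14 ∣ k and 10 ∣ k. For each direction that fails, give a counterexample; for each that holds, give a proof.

Forward direction. This fails: take k = 3. Certainly 3 ∣ 3, but 14 ∤ 3.

Converse. This fails: take k = 70. Both 14 ∣ 70 and 10 ∣ 70, yet 70 is not a multiple of 3 (since 70 = 23·3 + 1), so 3 ∤ 70.

(⇒) fails and (⇐) fails.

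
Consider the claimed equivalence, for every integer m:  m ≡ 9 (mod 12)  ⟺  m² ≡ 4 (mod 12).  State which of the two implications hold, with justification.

[⇒] This fails: take m = 9. Then 9 ≡ 9 (mod 12), but 9² = 81 ≡ 9 (mod 12), not 4.

[⇐] This fails: take m = 2. Then 2² = 4 ≡ 4 (mod 12), yet 2 ≡ 2 (mod 12), not 9.

Neither implication holds.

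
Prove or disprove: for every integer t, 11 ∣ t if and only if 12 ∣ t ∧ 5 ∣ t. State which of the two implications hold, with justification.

(⟹) This fails: take t = 11. Certainly 11 ∣ 11, but 12 ∤ 11.

(⟸) This fails: take t = 60. Both 12 ∣ 60 and 5 ∣ 60, yet 60 is not a multiple of 11 (since 60 = 5·11 + 5), so 11 ∤ 60.

(⇒) fails and (⇐) fails.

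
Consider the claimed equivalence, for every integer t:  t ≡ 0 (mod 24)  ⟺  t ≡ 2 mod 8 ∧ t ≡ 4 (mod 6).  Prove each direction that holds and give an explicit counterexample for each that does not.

(⇒) fails and (⇐) fails.

(⇒) This fails: t = 0 gives 0 ≡ 0 (mod 24) but 0 ≡ 0 (mod 8), so the conjunction on the right does not hold.

(⇐) This fails: t = 10 satisfies both congruences on the right (10 ≡ 2 mod 8 and 10 ≡ 4 mod 6) yet 10 ≡ 10 (mod 24), not 0.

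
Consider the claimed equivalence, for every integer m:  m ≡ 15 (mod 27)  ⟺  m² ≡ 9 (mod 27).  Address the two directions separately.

The forward direction holds; the converse fails.

(←) This fails: take m = 3. Then 3² = 9 ≡ 9 (mod 27), yet 3 ≡ 3 (mod 27), not 15.

(→) Suppose m ≡ 15 (mod 27). Write m = 27j + 15. Then (27j + 15)² = 729j² + 810j + 225 = 27(27j² + 30j + 8) + 9, so m² ≡ 9 (mod 27).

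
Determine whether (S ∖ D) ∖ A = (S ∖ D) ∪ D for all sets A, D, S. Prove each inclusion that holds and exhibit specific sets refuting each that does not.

Reverse inclusion. This inclusion fails. Take A = ∅, D = {1}, S = ∅; then 1 ∈ (S ∖ D) ∪ D but 1 ∉ (S ∖ D) ∖ A.

Forward inclusion. Let x ∈ (S ∖ D) ∖ A. Then x ∈ S and x ∉ A, D, from which x ∈ (S ∖ D) ∪ D.

(⊆) holds; (⊇) fails.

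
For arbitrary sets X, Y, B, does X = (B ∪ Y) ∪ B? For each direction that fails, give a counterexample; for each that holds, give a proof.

(⊆) fails and (⊇) fails.

(⟹) This inclusion fails. Take X = {1}, Y = ∅, B = ∅; then 1 ∈ X but 1 ∉ (B ∪ Y) ∪ B.

(⟸) This inclusion fails. Take X = ∅, Y = {1}, B = ∅; then 1 ∈ (B ∪ Y) ∪ B but 1 ∉ X.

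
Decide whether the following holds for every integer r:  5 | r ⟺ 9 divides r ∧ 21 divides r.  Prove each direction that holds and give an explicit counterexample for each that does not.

(⟹) This fails: take r = 5. Certainly 5 ∣ 5, but 9 ∤ 5.

(⟸) This fails: take r = 63. Both 9 ∣ 63 and 21 ∣ 63, yet 63 is not a multiple of 5 (since 63 = 12·5 + 3), so 5 ∤ 63.

(⇒) fails and (⇐) fails.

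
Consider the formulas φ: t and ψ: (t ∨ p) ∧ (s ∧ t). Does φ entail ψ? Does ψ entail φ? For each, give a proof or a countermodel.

Forward direction. This fails. Under p = F, s = F, t = T, the left side is true but the right side is false.

Converse. Assume the antecedent. If p is true, the antecedent forces (p = T, s = T, t = T), and t holds there. If p is false, the antecedent forces (p = F, s = T, t = T), and t holds there. Either way t holds.

(⇒) fails; (⇐) holds.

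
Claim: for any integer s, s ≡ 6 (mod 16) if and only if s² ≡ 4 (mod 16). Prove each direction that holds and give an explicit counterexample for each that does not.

[⇐] This fails: take s = 2. Then 2² = 4 ≡ 4 (mod 16), yet 2 ≡ 2 (mod 16), not 6.

[⇒] Suppose s ≡ 6 (mod 16). Write s = 16j + 6. Then (16j + 6)² = 256j² + 192j + 36 = 16(16j² + 12j + 2) + 4, so s² ≡ 4 (mod 16).

Only the forward implication holds.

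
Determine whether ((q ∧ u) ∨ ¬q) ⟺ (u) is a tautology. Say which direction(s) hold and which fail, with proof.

[⇒] This fails. Under q = F, u = F, the left side is true but the right side is false.

[⇐] Assume the antecedent. If q is true, the antecedent forces (q = T, u = T), and (q ∧ u) ∨ ¬q holds there. If q is false, (q ∧ u) ∨ ¬q reduces to true regardless of the other variables. Either way (q ∧ u) ∨ ¬q holds.

The forward direction fails; the converse holds.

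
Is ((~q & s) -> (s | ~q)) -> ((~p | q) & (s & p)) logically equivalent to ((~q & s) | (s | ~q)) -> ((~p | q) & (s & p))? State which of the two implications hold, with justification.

The forward direction holds; the converse fails.

[⇒] Assume the antecedent. If q is true, the antecedent forces (q = T, s = T, p = T), and the consequent holds there. If q is false, the antecedent cannot hold. Either way the consequent holds.

[⇐] This fails. Under q = T, s = F, p = F, the left side is false but the right side is true.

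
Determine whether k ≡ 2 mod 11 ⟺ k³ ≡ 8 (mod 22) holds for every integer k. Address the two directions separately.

(→) This fails: take k = 13. Then 13 ≡ 2 (mod 11), but 13³ = 2197 ≡ 19 (mod 22), not 8.

(←) Conversely, the residues r modulo 22 with r³ ≡ 8 (mod 22) are exactly {2}, and each is ≡ 2 (mod 11).

(⇒) fails; (⇐) holds.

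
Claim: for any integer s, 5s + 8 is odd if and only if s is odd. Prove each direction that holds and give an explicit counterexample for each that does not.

[⇐] Suppose s is odd; write s = 2j + 1. Then 5s + 8 = 5·(2j + 1) + 8 = 2·5j + 13, which is odd.

[⇒] Suppose 5s + 8 is odd. Since 5 is odd, 5s and s have the same parity, so 5s + 8 ≡ s + 8 (mod 2). As 8 is even, 5s + 8 is odd exactly when s is odd. Thus s is odd.

Both directions hold.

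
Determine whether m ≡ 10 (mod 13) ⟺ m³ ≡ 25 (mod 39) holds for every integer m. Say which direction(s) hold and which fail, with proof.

(→) This fails: take m = 23. Then 23 ≡ 10 (mod 13), but 23³ = 12167 ≡ 38 (mod 39), not 25.

(←) This fails: take m = 4. Then 4³ = 64 ≡ 25 (mod 39), yet 4 ≡ 4 (mod 13), not 10.

(⇒) fails and (⇐) fails.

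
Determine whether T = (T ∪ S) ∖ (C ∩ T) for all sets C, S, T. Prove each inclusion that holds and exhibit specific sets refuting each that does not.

Neither inclusion holds.

(⟹) This inclusion fails. Take C = {1}, S = ∅, T = {1}; then 1 ∈ T but 1 ∉ (T ∪ S) ∖ (C ∩ T).

(⟸) This inclusion fails. Take C = ∅, S = {1}, T = ∅; then 1 ∈ (T ∪ S) ∖ (C ∩ T) but 1 ∉ T.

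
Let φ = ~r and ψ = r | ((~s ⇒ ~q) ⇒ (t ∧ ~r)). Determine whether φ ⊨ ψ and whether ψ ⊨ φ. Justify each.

(⇒) This fails. Under q = F, r = F, s = F, t = F, the left side is true but the right side is false.

(⇐) This fails. Under q = F, r = T, s = F, t = F, the left side is false but the right side is true.

Neither direction holds.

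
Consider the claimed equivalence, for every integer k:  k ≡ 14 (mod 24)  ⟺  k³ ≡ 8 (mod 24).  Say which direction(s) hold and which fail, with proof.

The forward direction holds; the converse fails.

(←) This fails: take k = 2. Then 2³ = 8 ≡ 8 (mod 24), yet 2 ≡ 2 (mod 24), not 14.

(→) Suppose k ≡ 14 (mod 24). Write k = 24j + 14. Then (24j + 14)³ = 13824j³ + 24192j² + 14112j + 2744 = 24(576j³ + 1008j² + 588j + 114) + 8, so k³ ≡ 8 (mod 24).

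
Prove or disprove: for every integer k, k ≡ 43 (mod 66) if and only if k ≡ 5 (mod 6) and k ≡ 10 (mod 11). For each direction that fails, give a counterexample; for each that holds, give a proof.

(⇒) This fails: k = 43 gives 43 ≡ 43 (mod 66) but 43 ≡ 1 (mod 6), so the conjunction on the right does not hold.

(⇐) This fails: k = 65 satisfies both congruences on the right (65 ≡ 5 mod 6 and 65 ≡ 10 mod 11) yet 65 ≡ 65 (mod 66), not 43.

(⇒) fails and (⇐) fails.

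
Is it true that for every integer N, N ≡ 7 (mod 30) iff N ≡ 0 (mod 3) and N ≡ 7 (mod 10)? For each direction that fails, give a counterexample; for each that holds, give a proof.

Both directions fail.

(→) This fails: N = 7 gives 7 ≡ 7 (mod 30) but 7 ≡ 1 (mod 3), so the conjunction on the right does not hold.

(←) This fails: N = 27 satisfies both congruences on the right (27 ≡ 0 mod 3 and 27 ≡ 7 mod 10) yet 27 ≡ 27 (mod 30), not 7.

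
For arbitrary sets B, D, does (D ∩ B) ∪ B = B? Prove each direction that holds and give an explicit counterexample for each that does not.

(⊆) Let x ∈ (D ∩ B) ∪ B. Then either x ∈ B and x ∉ D; or x ∈ B ∩ D. In each case x ∈ B, so (D ∩ B) ∪ B ⊆ B.

(⊇) Let x ∈ B. Then either x ∈ B and x ∉ D; or x ∈ B ∩ D. In each case x ∈ (D ∩ B) ∪ B, so B ⊆ (D ∩ B) ∪ B.

The two sets are equal.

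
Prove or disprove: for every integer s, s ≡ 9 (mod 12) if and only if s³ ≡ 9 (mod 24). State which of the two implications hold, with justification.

Only the reverse direction holds.

(→) This fails: take s = 21. Then 21 ≡ 9 (mod 12), but 21³ = 9261 ≡ 21 (mod 24), not 9.

(←) Conversely, the residues r modulo 24 with r³ ≡ 9 (mod 24) are exactly {9}, and each is ≡ 9 (mod 12).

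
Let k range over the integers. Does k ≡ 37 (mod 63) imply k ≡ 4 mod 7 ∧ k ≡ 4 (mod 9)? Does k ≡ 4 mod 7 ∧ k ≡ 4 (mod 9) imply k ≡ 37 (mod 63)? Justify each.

(⇒) fails and (⇐) fails.

[⇒] This fails: k = 37 gives 37 ≡ 37 (mod 63) but 37 ≡ 2 (mod 7), so the conjunction on the right does not hold.

[⇐] This fails: k = 4 satisfies both congruences on the right (4 ≡ 4 mod 7 and 4 ≡ 4 mod 9) yet 4 ≡ 4 (mod 63), not 37.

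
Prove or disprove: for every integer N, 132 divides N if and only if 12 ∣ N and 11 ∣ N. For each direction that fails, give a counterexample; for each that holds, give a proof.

(→) If 132 ∣ N, write N = 132q. Since 132 = 11·12, N = 12·(11q), so 12 ∣ N; and since 132 = 12·11, N = 11·(12q), so 11 ∣ N.

(←) Suppose 12 ∣ N and 11 ∣ N. Any common multiple of 12 and 11 is a multiple of their lcm; here gcd(12, 11) = 1, so lcm(12, 11) = 12·11 = 132, so 132 ∣ N.

Both implications hold.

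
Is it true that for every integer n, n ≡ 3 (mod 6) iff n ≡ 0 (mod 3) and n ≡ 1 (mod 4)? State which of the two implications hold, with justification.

The forward direction fails; the converse holds.

[⇒] This fails: n = 3 gives 3 ≡ 3 (mod 6) but 3 ≡ 3 (mod 4), so the conjunction on the right does not hold.

[⇐] Conversely, if n ≡ 0 (mod 3) and n ≡ 1 (mod 4), then by the Chinese remainder theorem n ≡ 9 (mod 12). Since 9 ≡ 3 (mod 6) and 6 ∣ 12, we get n ≡ 3 (mod 6).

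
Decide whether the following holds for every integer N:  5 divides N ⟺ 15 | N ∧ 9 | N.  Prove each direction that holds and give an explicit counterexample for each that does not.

Only the reverse direction holds.

[⇒] This fails: take N = 5. Certainly 5 ∣ 5, but 15 ∤ 5.

[⇐] Suppose 15 ∣ N and 9 ∣ N. Any common multiple of 15 and 9 is a multiple of their lcm; here lcm(15, 9) = 15·9/gcd(15, 9) = 135/3 = 45, so 45 ∣ N. Since 5 ∣ 45, it follows that 5 ∣ N.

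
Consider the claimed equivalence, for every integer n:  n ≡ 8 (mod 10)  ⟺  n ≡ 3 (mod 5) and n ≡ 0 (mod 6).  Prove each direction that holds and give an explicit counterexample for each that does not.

(→) This fails: n = 8 gives 8 ≡ 8 (mod 10) but 8 ≡ 2 (mod 6), so the conjunction on the right does not hold.

(←) Conversely, if n ≡ 3 (mod 5) and n ≡ 0 (mod 6), then by the Chinese remainder theorem n ≡ 18 (mod 30). Since 18 ≡ 8 (mod 10) and 10 ∣ 30, we get n ≡ 8 (mod 10).

Not equivalent: only (⇐) holds.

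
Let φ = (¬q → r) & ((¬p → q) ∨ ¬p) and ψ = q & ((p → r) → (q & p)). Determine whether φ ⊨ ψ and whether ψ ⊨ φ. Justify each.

(⇒) This fails. Under p = F, r = T, q = F, the left side is true but the right side is false.

(⇐) Assume the antecedent. If p is true, the antecedent forces (p = T, r = F, q = T) or (p = T, r = T, q = T), and (¬q → r) & ((¬p → q) ∨ ¬p) holds there. If p is false, the antecedent cannot hold. Either way (¬q → r) & ((¬p → q) ∨ ¬p) holds.

Only the converse holds.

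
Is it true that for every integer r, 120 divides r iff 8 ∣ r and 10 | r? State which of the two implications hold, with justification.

(⇒) If 120 ∣ r, write r = 120q. Since 120 = 15·8, r = 8·(15q), so 8 ∣ r; and since 120 = 12·10, r = 10·(12q), so 10 ∣ r.

(⇐) This fails: take r = 40. Both 8 ∣ 40 and 10 ∣ 40, yet 40 is not a multiple of 120 (since 40 = 0·120 + 40), so 120 ∤ 40.

Not equivalent: only (⇒) holds.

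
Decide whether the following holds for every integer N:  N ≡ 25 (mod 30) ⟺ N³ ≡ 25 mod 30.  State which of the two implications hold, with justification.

Both directions hold.

(→) Suppose N ≡ 25 (mod 30). Write N = 30j + 25. Then (30j + 25)³ = 27000j³ + 67500j² + 56250j + 15625 = 30(900j³ + 2250j² + 1875j + 520) + 25, so N³ ≡ 25 (mod 30).

(←) Conversely, suppose N³ ≡ 25 (mod 30). The only residue r in {0, …, 29} with r³ ≡ 25 (mod 30) is r = 25, so N ≡ 25 (mod 30).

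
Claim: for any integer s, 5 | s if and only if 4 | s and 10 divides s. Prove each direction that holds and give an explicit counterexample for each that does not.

Only the converse holds.

Forward direction. This fails: take s = 5. Certainly 5 ∣ 5, but 4 ∤ 5.

Converse. Suppose 4 ∣ s and 10 ∣ s. Any common multiple of 4 and 10 is a multiple of their lcm; here lcm(4, 10) = 4·10/gcd(4, 10) = 40/2 = 20, so 20 ∣ s. Since 5 ∣ 20, it follows that 5 ∣ s.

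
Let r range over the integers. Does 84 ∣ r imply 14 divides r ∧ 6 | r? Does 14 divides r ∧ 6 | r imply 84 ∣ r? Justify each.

The forward direction holds; the converse fails.

(⟹) If 84 ∣ r, write r = 84q. Since 84 = 6·14, r = 14·(6q), so 14 ∣ r; and since 84 = 14·6, r = 6·(14q), so 6 ∣ r.

(⟸) This fails: take r = 42. Both 14 ∣ 42 and 6 ∣ 42, yet 42 is not a multiple of 84 (since 42 = 0·84 + 42), so 84 ∤ 42.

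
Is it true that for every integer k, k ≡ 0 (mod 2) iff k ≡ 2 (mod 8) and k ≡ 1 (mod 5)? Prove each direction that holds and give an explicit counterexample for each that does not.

Only the reverse direction holds.

[⇐] If k ≡ 2 (mod 8) and k ≡ 1 (mod 5), then by the Chinese remainder theorem k ≡ 26 (mod 40). Since 26 ≡ 0 (mod 2) and 2 ∣ 40, we get k ≡ 0 (mod 2).

[⇒] This fails: k = 0 gives 0 ≡ 0 (mod 2) but 0 ≡ 0 (mod 8), so the conjunction on the right does not hold.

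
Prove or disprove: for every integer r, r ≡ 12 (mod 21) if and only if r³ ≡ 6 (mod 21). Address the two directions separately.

Not equivalent: only (⇒) holds.

Forward direction. Suppose r ≡ 12 (mod 21). Write r = 21j + 12. Then (21j + 12)³ = 9261j³ + 15876j² + 9072j + 1728 = 21(441j³ + 756j² + 432j + 82) + 6, so r³ ≡ 6 (mod 21).

Converse. This fails: take r = 3. Then 3³ = 27 ≡ 6 (mod 21), yet 3 ≡ 3 (mod 21), not 12.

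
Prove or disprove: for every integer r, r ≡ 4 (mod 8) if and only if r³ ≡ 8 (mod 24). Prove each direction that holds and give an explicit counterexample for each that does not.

(→) This fails: take r = 4. Then 4 ≡ 4 (mod 8), but 4³ = 64 ≡ 16 (mod 24), not 8.

(←) This fails: take r = 2. Then 2³ = 8 ≡ 8 (mod 24), yet 2 ≡ 2 (mod 8), not 4.

(⇒) fails and (⇐) fails.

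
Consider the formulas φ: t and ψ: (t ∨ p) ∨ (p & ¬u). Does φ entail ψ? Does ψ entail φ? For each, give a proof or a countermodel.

(⇒) Assume the antecedent. If p is true, (t ∨ p) ∨ (p & ¬u) reduces to true regardless of the other variables. If p is false, the antecedent forces (p = F, u = F, t = T) or (p = F, u = T, t = T), and (t ∨ p) ∨ (p & ¬u) holds there. Either way (t ∨ p) ∨ (p & ¬u) holds.

(⇐) This fails. Under p = T, u = F, t = F, the left side is false but the right side is true.

Not equivalent: only (⇒) holds.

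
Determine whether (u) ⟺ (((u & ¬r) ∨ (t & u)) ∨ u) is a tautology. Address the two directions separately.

(⇒) Assume the antecedent. If t is true, the antecedent forces (t = T, r = F, u = T) or (t = T, r = T, u = T), and ((u & ¬r) ∨ (t & u)) ∨ u holds there. If t is false, the antecedent forces (t = F, r = F, u = T) or (t = F, r = T, u = T), and ((u & ¬r) ∨ (t & u)) ∨ u holds there. Either way ((u & ¬r) ∨ (t & u)) ∨ u holds.

(⇐) Assume the antecedent. If t is true, the antecedent forces (t = T, r = F, u = T) or (t = T, r = T, u = T), and u holds there. If t is false, the antecedent forces (t = F, r = F, u = T) or (t = F, r = T, u = T), and u holds there. Either way u holds.

Both directions hold; the statement is true.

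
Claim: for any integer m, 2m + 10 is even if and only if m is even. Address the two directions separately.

Only the reverse direction holds.

[⇒] This fails: take m = 5. Then 2m + 10 = 20, which is even, yet m = 5 is odd, not even.

[⇐] Suppose m is even. Since 2 is even, 2m is even for every m, so 2m + 10 has the same parity as 10, which is even. Hence 2m + 10 is even.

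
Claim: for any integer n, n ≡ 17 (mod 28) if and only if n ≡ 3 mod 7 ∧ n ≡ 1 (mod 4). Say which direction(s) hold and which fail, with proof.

(⇒) Suppose n ≡ 17 (mod 28); write n = 28j + 17. Since 7 ∣ 28, reducing mod 7 gives n ≡ 17 ≡ 3 (mod 7); since 4 ∣ 28, reducing mod 4 gives n ≡ 17 ≡ 1 (mod 4).

(⇐) Conversely, if n ≡ 3 (mod 7) and n ≡ 1 (mod 4), then by the Chinese remainder theorem n ≡ 17 (mod 28). This is exactly n ≡ 17 (mod 28).

Both directions hold.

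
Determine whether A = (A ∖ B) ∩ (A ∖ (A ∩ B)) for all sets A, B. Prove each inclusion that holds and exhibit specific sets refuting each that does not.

(⊆) fails; (⊇) holds.

Forward inclusion. This inclusion fails. Take A = {1}, B = {1}; then 1 ∈ A but 1 ∉ (A ∖ B) ∩ (A ∖ (A ∩ B)).

Reverse inclusion. Let x ∈ (A ∖ B) ∩ (A ∖ (A ∩ B)). Then x ∈ A and x ∉ B, from which x ∈ A.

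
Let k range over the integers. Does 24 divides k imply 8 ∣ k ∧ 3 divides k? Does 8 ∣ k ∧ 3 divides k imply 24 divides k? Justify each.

[⇒] If 24 ∣ k, write k = 24q. Since 24 = 3·8, k = 8·(3q), so 8 ∣ k; and since 24 = 8·3, k = 3·(8q), so 3 ∣ k.

[⇐] Suppose 8 ∣ k and 3 ∣ k. Any common multiple of 8 and 3 is a multiple of their lcm; here gcd(8, 3) = 1, so lcm(8, 3) = 8·3 = 24, so 24 ∣ k.

Both directions hold; the statement is true.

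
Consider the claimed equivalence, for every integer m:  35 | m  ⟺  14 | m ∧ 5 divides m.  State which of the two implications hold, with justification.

(⇒) fails; (⇐) holds.

Forward direction. This fails: take m = 35. Certainly 35 ∣ 35, but 14 ∤ 35.

Converse. Suppose 14 ∣ m and 5 ∣ m. Any common multiple of 14 and 5 is a multiple of their lcm; here gcd(14, 5) = 1, so lcm(14, 5) = 14·5 = 70, so 70 ∣ m. Since 35 ∣ 70, it follows that 35 ∣ m.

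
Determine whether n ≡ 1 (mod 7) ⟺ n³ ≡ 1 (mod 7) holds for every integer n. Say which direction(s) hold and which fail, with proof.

The forward direction holds; the converse fails.

Converse. This fails: take n = 2. Then 2³ = 8 ≡ 1 (mod 7), yet 2 ≡ 2 (mod 7), not 1.

Forward direction. Suppose n ≡ 1 (mod 7). Write n = 7j + 1. Then (7j + 1)³ = 343j³ + 147j² + 21j + 1 = 7(49j³ + 21j² + 3j) + 1, so n³ ≡ 1 (mod 7).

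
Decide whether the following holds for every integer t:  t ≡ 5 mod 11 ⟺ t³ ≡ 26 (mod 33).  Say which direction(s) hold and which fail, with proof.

Only the converse holds.

(→) This fails: take t = 16. Then 16 ≡ 5 (mod 11), but 16³ = 4096 ≡ 4 (mod 33), not 26.

(←) Conversely, the residues r modulo 33 with r³ ≡ 26 (mod 33) are exactly {5}, and each is ≡ 5 (mod 11).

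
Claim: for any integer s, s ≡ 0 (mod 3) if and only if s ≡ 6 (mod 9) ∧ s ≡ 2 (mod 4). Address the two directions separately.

(⟹) This fails: s = 0 gives 0 ≡ 0 (mod 3) but 0 ≡ 0 (mod 9), so the conjunction on the right does not hold.

(⟸) Conversely, if s ≡ 6 (mod 9) and s ≡ 2 (mod 4), then by the Chinese remainder theorem s ≡ 6 (mod 36). Since 6 ≡ 0 (mod 3) and 3 ∣ 36, we get s ≡ 0 (mod 3).

Only the converse holds.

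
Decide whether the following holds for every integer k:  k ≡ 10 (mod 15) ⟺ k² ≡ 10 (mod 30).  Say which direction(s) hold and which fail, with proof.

(⟹) This fails: take k = 25. Then 25 ≡ 10 (mod 15), but 25² = 625 ≡ 25 (mod 30), not 10.

(⟸) This fails: take k = 20. Then 20² = 400 ≡ 10 (mod 30), yet 20 ≡ 5 (mod 15), not 10.

Neither implication holds.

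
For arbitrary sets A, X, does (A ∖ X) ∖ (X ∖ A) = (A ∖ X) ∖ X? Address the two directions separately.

(⊇) Let x ∈ (A ∖ X) ∖ X. Then x ∈ A and x ∉ X, from which x ∈ (A ∖ X) ∖ (X ∖ A).

(⊆) Let x ∈ (A ∖ X) ∖ (X ∖ A). Then x ∈ A and x ∉ X, from which x ∈ (A ∖ X) ∖ X.

Both inclusions hold; the sets are equal.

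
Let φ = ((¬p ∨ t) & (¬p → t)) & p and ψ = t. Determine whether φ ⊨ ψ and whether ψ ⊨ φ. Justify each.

Converse. This fails. Under p = F, t = T, the left side is false but the right side is true.

Forward direction. Assume the antecedent. If p is true, the antecedent forces (p = T, t = T), and t holds there. If p is false, the antecedent cannot hold. Either way t holds.

(⇒) holds; (⇐) fails.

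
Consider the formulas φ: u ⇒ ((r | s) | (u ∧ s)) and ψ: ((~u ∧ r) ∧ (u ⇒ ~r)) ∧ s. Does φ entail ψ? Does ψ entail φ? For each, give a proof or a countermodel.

Forward direction. This fails. Under u = F, s = F, r = F, the left side is true but the right side is false.

Converse. Assume the antecedent. If u is true, the antecedent cannot hold. If u is false, u ⇒ ((r | s) | (u ∧ s)) reduces to true regardless of the other variables. Either way u ⇒ ((r | s) | (u ∧ s)) holds.

Only the converse holds.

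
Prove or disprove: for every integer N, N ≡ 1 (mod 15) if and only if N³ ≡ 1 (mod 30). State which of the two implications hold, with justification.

(⇒) fails; (⇐) holds.

(⇒) This fails: take N = 16. Then 16 ≡ 1 (mod 15), but 16³ = 4096 ≡ 16 (mod 30), not 1.

(⇐) Conversely, the residues r modulo 30 with r³ ≡ 1 (mod 30) are exactly {1}, and each is ≡ 1 (mod 15).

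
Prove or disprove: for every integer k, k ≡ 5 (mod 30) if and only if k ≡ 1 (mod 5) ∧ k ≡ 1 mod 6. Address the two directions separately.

Both directions fail.

(⇒) This fails: k = 5 gives 5 ≡ 5 (mod 30) but 5 ≡ 0 (mod 5), so the conjunction on the right does not hold.

(⇐) This fails: k = 1 satisfies both congruences on the right (1 ≡ 1 mod 5 and 1 ≡ 1 mod 6) yet 1 ≡ 1 (mod 30), not 5.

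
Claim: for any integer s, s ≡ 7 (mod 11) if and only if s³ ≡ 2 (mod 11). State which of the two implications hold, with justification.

(→) Suppose s ≡ 7 (mod 11). Write s = 11j + 7. Then (11j + 7)³ = 1331j³ + 2541j² + 1617j + 343 = 11(121j³ + 231j² + 147j + 31) + 2, so s³ ≡ 2 (mod 11).

(←) Conversely, suppose s³ ≡ 2 (mod 11). The only residue r in {0, …, 10} with r³ ≡ 2 (mod 11) is r = 7, so s ≡ 7 (mod 11).

Both implications hold.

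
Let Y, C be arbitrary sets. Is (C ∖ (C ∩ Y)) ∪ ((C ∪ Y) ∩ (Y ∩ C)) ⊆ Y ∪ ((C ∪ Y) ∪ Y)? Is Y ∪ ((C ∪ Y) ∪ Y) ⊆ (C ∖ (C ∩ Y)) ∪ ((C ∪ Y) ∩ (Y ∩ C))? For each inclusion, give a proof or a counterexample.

(⟸) This inclusion fails. Take Y = {1}, C = ∅; then 1 ∈ Y ∪ ((C ∪ Y) ∪ Y) but 1 ∉ (C ∖ (C ∩ Y)) ∪ ((C ∪ Y) ∩ (Y ∩ C)).

(⟹) Let x ∈ (C ∖ (C ∩ Y)) ∪ ((C ∪ Y) ∩ (Y ∩ C)). Then either x ∈ C and x ∉ Y; or x ∈ Y ∩ C. In each case x ∈ Y ∪ ((C ∪ Y) ∪ Y), so (C ∖ (C ∩ Y)) ∪ ((C ∪ Y) ∩ (Y ∩ C)) ⊆ Y ∪ ((C ∪ Y) ∪ Y).

Only the forward inclusion holds.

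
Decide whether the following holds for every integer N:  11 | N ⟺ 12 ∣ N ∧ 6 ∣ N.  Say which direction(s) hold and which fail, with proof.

[⇒] This fails: take N = 11. Certainly 11 ∣ 11, but 12 ∤ 11.

[⇐] This fails: take N = 12. Both 12 ∣ 12 and 6 ∣ 12, yet 12 is not a multiple of 11 (since 12 = 1·11 + 1), so 11 ∤ 12.

(⇒) fails and (⇐) fails.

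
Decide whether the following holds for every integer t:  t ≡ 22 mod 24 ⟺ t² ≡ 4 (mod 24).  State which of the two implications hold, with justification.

(⇒) Suppose t ≡ 22 mod 24. Write t = 24j + 22. Then (24j + 22)² = 576j² + 1056j + 484 = 24(24j² + 44j + 20) + 4, so t² ≡ 4 (mod 24).

(⇐) This fails: take t = 2. Then 2² = 4 ≡ 4 (mod 24), yet 2 ≡ 2 (mod 24), not 22.

Only the forward implication holds.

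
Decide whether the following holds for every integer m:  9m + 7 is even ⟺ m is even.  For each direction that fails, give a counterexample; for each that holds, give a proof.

Forward direction. This fails: m = 7 gives 9m + 7 = 70, which is even, but 7 is odd, not even.

Converse. This also fails: m = 0 is even, but 9m + 7 = 7 is odd, not even.

(⇒) fails and (⇐) fails.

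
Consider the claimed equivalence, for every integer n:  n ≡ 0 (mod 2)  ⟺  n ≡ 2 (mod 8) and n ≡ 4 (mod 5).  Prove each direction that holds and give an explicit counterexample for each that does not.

Not equivalent: only (⇐) holds.

(⇐) If n ≡ 2 (mod 8) and n ≡ 4 (mod 5), then by the Chinese remainder theorem n ≡ 34 (mod 40). Since 34 ≡ 0 (mod 2) and 2 ∣ 40, we get n ≡ 0 (mod 2).

(⇒) This fails: n = 0 gives 0 ≡ 0 (mod 2) but 0 ≡ 0 (mod 8), so the conjunction on the right does not hold.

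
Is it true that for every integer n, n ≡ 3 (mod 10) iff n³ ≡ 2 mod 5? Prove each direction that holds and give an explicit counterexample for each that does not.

The forward direction holds; the converse fails.

[⇐] This fails: take n = 8. Then 8³ = 512 ≡ 2 (mod 5), yet 8 ≡ 8 (mod 10), not 3.

[⇒] Suppose n ≡ 3 (mod 10). Then n³ ≡ 3³ = 27 (mod 10), and since 5 ∣ 10, also n³ ≡ 2 (mod 5).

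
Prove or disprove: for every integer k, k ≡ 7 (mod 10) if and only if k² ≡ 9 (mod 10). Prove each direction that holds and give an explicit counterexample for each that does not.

(⟹) Suppose k ≡ 7 (mod 10). Write k = 10j + 7. Then (10j + 7)² = 100j² + 140j + 49 = 10(10j² + 14j + 4) + 9, so k² ≡ 9 (mod 10).

(⟸) This fails: take k = 3. Then 3² = 9 ≡ 9 (mod 10), yet 3 ≡ 3 (mod 10), not 7.

(⇒) holds; (⇐) fails.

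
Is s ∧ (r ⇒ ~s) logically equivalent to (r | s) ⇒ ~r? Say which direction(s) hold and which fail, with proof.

Only the forward direction holds.

[⇒] Assume the antecedent. If r is true, the antecedent cannot hold. If r is false, (r | s) ⇒ ~r reduces to true regardless of the other variables. Either way (r | s) ⇒ ~r holds.

[⇐] This fails. Under r = F, s = F, the left side is false but the right side is true.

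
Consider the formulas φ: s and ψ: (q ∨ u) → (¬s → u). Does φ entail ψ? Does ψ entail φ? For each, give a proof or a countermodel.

Only the forward direction holds.

[⇒] Assume the antecedent. If q is true, the antecedent forces (q = T, s = T, u = F) or (q = T, s = T, u = T), and (q ∨ u) → (¬s → u) holds there. If q is false, (q ∨ u) → (¬s → u) reduces to true regardless of the other variables. Either way (q ∨ u) → (¬s → u) holds.

[⇐] This fails. Under q = F, s = F, u = F, the left side is false but the right side is true.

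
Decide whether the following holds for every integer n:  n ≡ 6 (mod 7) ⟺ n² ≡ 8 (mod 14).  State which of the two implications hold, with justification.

(→) This fails: take n = 13. Then 13 ≡ 6 (mod 7), but 13² = 169 ≡ 1 (mod 14), not 8.

(←) This fails: take n = 8. Then 8² = 64 ≡ 8 (mod 14), yet 8 ≡ 1 (mod 7), not 6.

Neither implication holds.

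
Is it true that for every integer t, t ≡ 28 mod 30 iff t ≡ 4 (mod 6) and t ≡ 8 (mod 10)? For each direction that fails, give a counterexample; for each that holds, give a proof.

(→) Suppose t ≡ 28 (mod 30); write t = 30j + 28. Since 6 ∣ 30, reducing mod 6 gives t ≡ 28 ≡ 4 (mod 6); since 10 ∣ 30, reducing mod 10 gives t ≡ 28 ≡ 8 (mod 10).

(←) Conversely, if t ≡ 4 (mod 6) and t ≡ 8 (mod 10), then by the Chinese remainder theorem t ≡ 28 (mod 30). This is exactly t ≡ 28 (mod 30).

Both directions hold.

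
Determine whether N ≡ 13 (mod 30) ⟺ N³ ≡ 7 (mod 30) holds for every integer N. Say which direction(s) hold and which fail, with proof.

(⇒) Suppose N ≡ 13 (mod 30). Write N = 30j + 13. Then (30j + 13)³ = 27000j³ + 35100j² + 15210j + 2197 = 30(900j³ + 1170j² + 507j + 73) + 7, so N³ ≡ 7 (mod 30).

(⇐) Conversely, suppose N³ ≡ 7 (mod 30). The only residue r in {0, …, 29} with r³ ≡ 7 (mod 30) is r = 13, so N ≡ 13 (mod 30).

Equivalent; both directions hold.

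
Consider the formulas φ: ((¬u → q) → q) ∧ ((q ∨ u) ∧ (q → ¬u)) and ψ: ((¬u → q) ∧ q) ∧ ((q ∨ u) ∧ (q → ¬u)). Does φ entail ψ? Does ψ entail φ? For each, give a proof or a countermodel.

The biconditional holds.

(→) Assume the antecedent. If q is true, the antecedent forces (q = T, u = F), and the consequent holds there. If q is false, the antecedent cannot hold. Either way the consequent holds.

(←) Assume the antecedent. If q is true, the antecedent forces (q = T, u = F), and the consequent holds there. If q is false, the antecedent cannot hold. Either way the consequent holds.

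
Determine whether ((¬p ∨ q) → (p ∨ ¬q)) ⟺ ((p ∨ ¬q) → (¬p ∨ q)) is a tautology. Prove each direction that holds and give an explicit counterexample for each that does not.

(⇒) fails and (⇐) fails.

(⟹) This fails. Under p = T, q = F, the left side is true but the right side is false.

(⟸) This fails. Under p = F, q = T, the left side is false but the right side is true.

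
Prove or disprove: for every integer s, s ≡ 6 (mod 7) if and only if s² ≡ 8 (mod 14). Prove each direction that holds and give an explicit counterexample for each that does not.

Neither direction holds.

[⇒] This fails: take s = 13. Then 13 ≡ 6 (mod 7), but 13² = 169 ≡ 1 (mod 14), not 8.

[⇐] This fails: take s = 8. Then 8² = 64 ≡ 8 (mod 14), yet 8 ≡ 1 (mod 7), not 6.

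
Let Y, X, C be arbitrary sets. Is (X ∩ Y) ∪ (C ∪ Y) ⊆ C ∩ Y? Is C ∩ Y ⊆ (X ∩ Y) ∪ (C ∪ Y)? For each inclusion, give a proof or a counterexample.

Forward inclusion. This inclusion fails. Take Y = {1}, X = ∅, C = ∅; then 1 ∈ (X ∩ Y) ∪ (C ∪ Y) but 1 ∉ C ∩ Y.

Reverse inclusion. Let x ∈ C ∩ Y. Then either x ∈ Y ∩ C and x ∉ X; or x ∈ Y ∩ X ∩ C. In each case x ∈ (X ∩ Y) ∪ (C ∪ Y), so C ∩ Y ⊆ (X ∩ Y) ∪ (C ∪ Y).

The sets are not equal: only the reverse inclusion holds.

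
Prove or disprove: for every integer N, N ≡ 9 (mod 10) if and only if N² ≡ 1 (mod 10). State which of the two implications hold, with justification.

Not equivalent: only (⇒) holds.

(⟹) Suppose N ≡ 9 (mod 10). Write N = 10j + 9. Then (10j + 9)² = 100j² + 180j + 81 = 10(10j² + 18j + 8) + 1, so N² ≡ 1 (mod 10).

(⟸) This fails: take N = 1. Then 1² = 1 ≡ 1 (mod 10), yet 1 ≡ 1 (mod 10), not 9.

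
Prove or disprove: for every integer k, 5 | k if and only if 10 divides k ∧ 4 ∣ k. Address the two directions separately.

(⇒) fails; (⇐) holds.

(←) Suppose 10 ∣ k and 4 ∣ k. Any common multiple of 10 and 4 is a multiple of their lcm; here lcm(10, 4) = 10·4/gcd(10, 4) = 40/2 = 20, so 20 ∣ k. Since 5 ∣ 20, it follows that 5 ∣ k.

(→) This fails: take k = 5. Certainly 5 ∣ 5, but 10 ∤ 5.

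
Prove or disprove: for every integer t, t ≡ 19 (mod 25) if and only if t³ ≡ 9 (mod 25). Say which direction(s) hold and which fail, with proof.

Equivalent; both directions hold.

Forward direction. Suppose t ≡ 19 (mod 25). Write t = 25j + 19. Then (25j + 19)³ = 15625j³ + 35625j² + 27075j + 6859 = 25(625j³ + 1425j² + 1083j + 274) + 9, so t³ ≡ 9 (mod 25).

Converse. Suppose t³ ≡ 9 (mod 25). The only residue r in {0, …, 24} with r³ ≡ 9 (mod 25) is r = 19, so t ≡ 19 (mod 25).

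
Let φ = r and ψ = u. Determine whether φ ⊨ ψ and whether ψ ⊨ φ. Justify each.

(⇒) fails and (⇐) fails.

(⟹) This fails. Under r = T, u = F, the left side is true but the right side is false.

(⟸) This fails. Under r = F, u = T, the left side is false but the right side is true.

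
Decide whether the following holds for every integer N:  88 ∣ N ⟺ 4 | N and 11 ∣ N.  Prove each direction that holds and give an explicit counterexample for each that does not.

Forward direction. If 88 ∣ N, write N = 88q. Since 88 = 22·4, N = 4·(22q), so 4 ∣ N; and since 88 = 8·11, N = 11·(8q), so 11 ∣ N.

Converse. This fails: take N = 44. Both 4 ∣ 44 and 11 ∣ 44, yet 44 is not a multiple of 88 (since 44 = 0·88 + 44), so 88 ∤ 44.

The forward direction holds; the converse fails.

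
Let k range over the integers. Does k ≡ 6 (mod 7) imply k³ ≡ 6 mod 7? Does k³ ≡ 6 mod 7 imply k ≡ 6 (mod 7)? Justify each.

Only the forward implication holds.

(→) Suppose k ≡ 6 (mod 7). Write k = 7j + 6. Then (7j + 6)³ = 343j³ + 882j² + 756j + 216 = 7(49j³ + 126j² + 108j + 30) + 6, so k³ ≡ 6 (mod 7).

(←) This fails: take k = 3. Then 3³ = 27 ≡ 6 (mod 7), yet 3 ≡ 3 (mod 7), not 6.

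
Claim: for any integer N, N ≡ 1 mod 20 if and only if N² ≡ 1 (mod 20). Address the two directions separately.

(⟹) Suppose N ≡ 1 mod 20. Write N = 20j + 1. Then (20j + 1)² = 400j² + 40j + 1 = 20(20j² + 2j) + 1, so N² ≡ 1 (mod 20).

(⟸) This fails: take N = 9. Then 9² = 81 ≡ 1 (mod 20), yet 9 ≡ 9 (mod 20), not 1.

The forward direction holds; the converse fails.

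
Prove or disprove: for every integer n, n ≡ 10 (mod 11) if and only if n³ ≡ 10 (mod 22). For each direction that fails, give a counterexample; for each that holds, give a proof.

Forward direction. This fails: take n = 21. Then 21 ≡ 10 (mod 11), but 21³ = 9261 ≡ 21 (mod 22), not 10.

Converse. The residues r modulo 22 with r³ ≡ 10 (mod 22) are exactly {10}, and each is ≡ 10 (mod 11).

(⇒) fails; (⇐) holds.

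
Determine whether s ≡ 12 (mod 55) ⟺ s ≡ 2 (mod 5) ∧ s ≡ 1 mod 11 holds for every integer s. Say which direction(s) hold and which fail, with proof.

Equivalent; both directions hold.

(⟹) Suppose s ≡ 12 (mod 55); write s = 55j + 12. Since 5 ∣ 55, reducing mod 5 gives s ≡ 12 ≡ 2 (mod 5); since 11 ∣ 55, reducing mod 11 gives s ≡ 12 ≡ 1 (mod 11).

(⟸) Conversely, if s ≡ 2 (mod 5) and s ≡ 1 (mod 11), then by the Chinese remainder theorem s ≡ 12 (mod 55). This is exactly s ≡ 12 (mod 55).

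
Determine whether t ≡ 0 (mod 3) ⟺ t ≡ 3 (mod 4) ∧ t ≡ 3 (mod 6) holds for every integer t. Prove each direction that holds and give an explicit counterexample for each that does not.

(⇒) fails; (⇐) holds.

(⟹) This fails: t = 0 gives 0 ≡ 0 (mod 3) but 0 ≡ 0 (mod 4), so the conjunction on the right does not hold.

(⟸) Conversely, if t ≡ 3 (mod 4) and t ≡ 3 (mod 6), then by the Chinese remainder theorem t ≡ 3 (mod 12). Since 3 ≡ 0 (mod 3) and 3 ∣ 12, we get t ≡ 0 (mod 3).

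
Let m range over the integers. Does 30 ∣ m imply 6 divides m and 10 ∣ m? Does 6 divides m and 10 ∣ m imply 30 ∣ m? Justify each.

(⇒) If 30 ∣ m, write m = 30q. Since 30 = 5·6, m = 6·(5q), so 6 ∣ m; and since 30 = 3·10, m = 10·(3q), so 10 ∣ m.

(⇐) Suppose 6 ∣ m and 10 ∣ m. Any common multiple of 6 and 10 is a multiple of their lcm; here lcm(6, 10) = 6·10/gcd(6, 10) = 60/2 = 30, so 30 ∣ m.

The biconditional holds.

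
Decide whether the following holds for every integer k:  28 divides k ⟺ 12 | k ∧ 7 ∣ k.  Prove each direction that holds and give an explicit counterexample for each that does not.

(⇒) This fails: take k = 28. Certainly 28 ∣ 28, but 12 ∤ 28.

(⇐) Suppose 12 ∣ k and 7 ∣ k. Any common multiple of 12 and 7 is a multiple of their lcm; here gcd(12, 7) = 1, so lcm(12, 7) = 12·7 = 84, so 84 ∣ k. Since 28 ∣ 84, it follows that 28 ∣ k.

(⇒) fails; (⇐) holds.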